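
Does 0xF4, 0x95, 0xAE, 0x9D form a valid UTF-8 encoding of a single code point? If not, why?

Leading byte 0xF4 = 11110100 → 4-byte form.
Payload = 0x115B9D, which exceeds U+10FFFF, the maximum Unicode code point. (Leading bytes F5–FF, or F4 followed by ≥ 0x90, are invalid.)

invalid (encodes a value above U+10FFFF)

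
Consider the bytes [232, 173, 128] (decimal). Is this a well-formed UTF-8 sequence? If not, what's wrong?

valid

Leading byte 0xE8 = 11101000 → 3-byte form.
Continuation bytes 0xAD=10101101, 0x80=10000000 all match 10xxxxxx.
Decoded value 0x8B40 is ≥ 0x800 (shortest form) and not a surrogate.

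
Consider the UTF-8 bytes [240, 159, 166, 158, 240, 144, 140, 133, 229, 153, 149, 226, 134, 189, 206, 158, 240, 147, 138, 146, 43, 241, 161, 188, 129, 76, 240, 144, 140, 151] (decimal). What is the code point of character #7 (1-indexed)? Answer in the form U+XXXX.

U+002B

Offset 0: leading byte 0xF0 = 11110000 → 4-byte char #1 = F0 9F A6 9E.
Offset 4: leading byte 0xF0 = 11110000 → 4-byte char #2 = F0 90 8C 85.
Offset 8: leading byte 0xE5 = 11100101 → 3-byte char #3 = E5 99 95.
Offset 11: leading byte 0xE2 = 11100010 → 3-byte char #4 = E2 86 BD.
Offset 14: leading byte 0xCE = 11001110 → 2-byte char #5 = CE 9E.
Offset 16: leading byte 0xF0 = 11110000 → 4-byte char #6 = F0 93 8A 92.
Offset 20: leading byte 0x2B = 00101011 → 1-byte char #7 = 2B.
Leading byte 0x2B = 00101011 matches 0xxxxxxx → 1-byte sequence.
Byte 1: 0x2B = 00101011, payload 0101011 (7 bits).
Concatenate: 0101011 = 0x2B (7 bits → U+002B).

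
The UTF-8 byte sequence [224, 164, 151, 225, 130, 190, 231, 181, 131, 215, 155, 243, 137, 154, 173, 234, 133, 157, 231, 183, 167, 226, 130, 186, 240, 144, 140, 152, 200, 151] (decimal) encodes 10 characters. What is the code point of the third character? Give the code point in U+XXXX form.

Offset 0: leading byte 0xE0 = 11100000 → 3-byte char #1 = E0 A4 97.
Offset 3: leading byte 0xE1 = 11100001 → 3-byte char #2 = E1 82 BE.
Offset 6: leading byte 0xE7 = 11100111 → 3-byte char #3 = E7 B5 83.
Leading byte 0xE7 = 11100111 matches 1110xxxx → 3-byte sequence.
Byte 1: 0xE7 = 11100111, payload 0111 (4 bits).
Byte 2: 0xB5 = 10110101 (10xxxxxx ✓), payload 110101.
Byte 3: 0x83 = 10000011 (10xxxxxx ✓), payload 000011.
Concatenate: 0111110101000011 = 0x7D43 (16 bits → U+7D43).

U+7D43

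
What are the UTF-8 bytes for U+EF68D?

U+EF68D = 0xEF68D = 980621 decimal. In range U+10000–U+10FFFF → 4-byte form: 11110xxx 10xxxxxx 10xxxxxx 10xxxxxx.
Binary (21 bits): 011101111011010001101.
Split 3+6+6+6: 011 | 101111 | 011010 | 001101.
Byte 1: 11110011 = 0xF3.
Byte 2: 10101111 = 0xAF.
Byte 3: 10011010 = 0x9A.
Byte 4: 10001101 = 0x8D.

F3 AF 9A 8D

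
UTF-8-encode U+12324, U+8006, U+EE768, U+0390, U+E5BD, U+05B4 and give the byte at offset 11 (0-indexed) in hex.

U+12324 → 4-byte form F0 92 8C A4 at offsets 0–3.
U+8006 → 3-byte form E8 80 86 at offsets 4–6.
U+EE768 → 4-byte form F3 AE 9D A8 at offsets 7–10.
U+0390 → 2-byte form CE 90 at offsets 11–12.
Offset 11 falls in char 4's range; it's byte 1 of CE 90 = 0xCE.

0xCE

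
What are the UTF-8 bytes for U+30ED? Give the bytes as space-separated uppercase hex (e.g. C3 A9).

U+30ED = 0x30ED = 12525 decimal. In range U+0800–U+FFFF → 3-byte form: 1110xxxx 10xxxxxx 10xxxxxx.
Binary (16 bits): 0011000011101101.
Split 4+6+6: 0011 | 000011 | 101101.
Byte 1: 11100011 = 0xE3.
Byte 2: 10000011 = 0x83.
Byte 3: 10101101 = 0xAD.

E3 83 AD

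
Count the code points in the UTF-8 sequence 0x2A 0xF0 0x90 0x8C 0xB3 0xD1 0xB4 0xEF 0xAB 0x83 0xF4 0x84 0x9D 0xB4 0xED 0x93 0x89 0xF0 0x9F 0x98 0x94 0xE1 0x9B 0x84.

8

Byte at offset 0: 0x2A = 00101010 → 1-byte char (#1). Advance 1.
Byte at offset 1: 0xF0 = 11110000 → 4-byte char (#2). Advance 4.
Byte at offset 5: 0xD1 = 11010001 → 2-byte char (#3). Advance 2.
Byte at offset 7: 0xEF = 11101111 → 3-byte char (#4). Advance 3.
Byte at offset 10: 0xF4 = 11110100 → 4-byte char (#5). Advance 4.
Byte at offset 14: 0xED = 11101101 → 3-byte char (#6). Advance 3.
Byte at offset 17: 0xF0 = 11110000 → 4-byte char (#7). Advance 4.
Byte at offset 21: 0xE1 = 11100001 → 3-byte char (#8). Advance 3.
Reached end at offset 24 after 8 code points.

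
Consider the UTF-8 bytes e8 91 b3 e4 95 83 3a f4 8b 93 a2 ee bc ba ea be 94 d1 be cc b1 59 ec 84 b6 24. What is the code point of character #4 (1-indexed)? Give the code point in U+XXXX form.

U+10B4E2

Offset 0: leading byte 0xE8 = 11101000 → 3-byte char #1 = E8 91 B3.
Offset 3: leading byte 0xE4 = 11100100 → 3-byte char #2 = E4 95 83.
Offset 6: leading byte 0x3A = 00111010 → 1-byte char #3 = 3A.
Offset 7: leading byte 0xF4 = 11110100 → 4-byte char #4 = F4 8B 93 A2.
Leading byte 0xF4 = 11110100 matches 11110xxx → 4-byte sequence.
Byte 1: 0xF4 = 11110100, payload 100 (3 bits).
Byte 2: 0x8B = 10001011 (10xxxxxx ✓), payload 001011.
Byte 3: 0x93 = 10010011 (10xxxxxx ✓), payload 010011.
Byte 4: 0xA2 = 10100010 (10xxxxxx ✓), payload 100010.
Concatenate: 100001011010011100010 = 0x10B4E2 (21 bits → U+10B4E2).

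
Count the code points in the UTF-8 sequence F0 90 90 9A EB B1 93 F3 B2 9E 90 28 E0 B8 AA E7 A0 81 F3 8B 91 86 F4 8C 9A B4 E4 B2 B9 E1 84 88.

10

Byte at offset 0: 0xF0 = 11110000 → 4-byte char (#1). Advance 4.
Byte at offset 4: 0xEB = 11101011 → 3-byte char (#2). Advance 3.
Byte at offset 7: 0xF3 = 11110011 → 4-byte char (#3). Advance 4.
Byte at offset 11: 0x28 = 00101000 → 1-byte char (#4). Advance 1.
Byte at offset 12: 0xE0 = 11100000 → 3-byte char (#5). Advance 3.
Byte at offset 15: 0xE7 = 11100111 → 3-byte char (#6). Advance 3.
Byte at offset 18: 0xF3 = 11110011 → 4-byte char (#7). Advance 4.
Byte at offset 22: 0xF4 = 11110100 → 4-byte char (#8). Advance 4.
Byte at offset 26: 0xE4 = 11100100 → 3-byte char (#9). Advance 3.
Byte at offset 29: 0xE1 = 11100001 → 3-byte char (#10). Advance 3.
Reached end at offset 32 after 10 code points.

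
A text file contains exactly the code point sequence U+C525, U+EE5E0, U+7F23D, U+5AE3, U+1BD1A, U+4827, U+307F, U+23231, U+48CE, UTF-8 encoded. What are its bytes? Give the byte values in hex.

EC 94 A5 F3 AE 97 A0 F1 BF 88 BD E5 AB A3 F0 9B B4 9A E4 A0 A7 E3 81 BF F0 A3 88 B1 E4 A3 8E

U+C525: 3-byte form → EC 94 A5.
U+EE5E0: 4-byte form → F3 AE 97 A0.
U+7F23D: 4-byte form → F1 BF 88 BD.
U+5AE3: 3-byte form → E5 AB A3.
U+1BD1A: 4-byte form → F0 9B B4 9A.
U+4827: 3-byte form → E4 A0 A7.
U+307F: 3-byte form → E3 81 BF.
U+23231: 4-byte form → F0 A3 88 B1.
U+48CE: 3-byte form → E4 A3 8E.
Concatenated (31 bytes): EC 94 A5 F3 AE 97 A0 F1 BF 88 BD E5 AB A3 F0 9B B4 9A E4 A0 A7 E3 81 BF F0 A3 88 B1 E4 A3 8E.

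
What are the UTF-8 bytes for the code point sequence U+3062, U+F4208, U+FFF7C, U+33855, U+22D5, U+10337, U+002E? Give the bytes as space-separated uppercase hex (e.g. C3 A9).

U+3062: 3-byte form → E3 81 A2.
U+F4208: 4-byte form → F3 B4 88 88.
U+FFF7C: 4-byte form → F3 BF BD BC.
U+33855: 4-byte form → F0 B3 A1 95.
U+22D5: 3-byte form → E2 8B 95.
U+10337: 4-byte form → F0 90 8C B7.
U+002E: 1-byte form → 2E.
Concatenated (23 bytes): E3 81 A2 F3 B4 88 88 F3 BF BD BC F0 B3 A1 95 E2 8B 95 F0 90 8C B7 2E.

E3 81 A2 F3 B4 88 88 F3 BF BD BC F0 B3 A1 95 E2 8B 95 F0 90 8C B7 2E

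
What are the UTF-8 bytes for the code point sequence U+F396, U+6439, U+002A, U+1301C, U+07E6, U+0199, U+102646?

EF 8E 96 E6 90 B9 2A F0 93 80 9C DF A6 C6 99 F4 82 99 86

U+F396: 3-byte form → EF 8E 96.
U+6439: 3-byte form → E6 90 B9.
U+002A: 1-byte form → 2A.
U+1301C: 4-byte form → F0 93 80 9C.
U+07E6: 2-byte form → DF A6.
U+0199: 2-byte form → C6 99.
U+102646: 4-byte form → F4 82 99 86.
Concatenated (19 bytes): EF 8E 96 E6 90 B9 2A F0 93 80 9C DF A6 C6 99 F4 82 99 86.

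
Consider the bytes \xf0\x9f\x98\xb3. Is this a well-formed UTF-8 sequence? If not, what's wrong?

Leading byte 0xF0 = 11110000 → 4-byte form.
Continuation bytes 0x9F=10011111, 0x98=10011000, 0xB3=10110011 all match 10xxxxxx.
Decoded value 0x1F633 is ≥ 0x10000 (shortest form) and not a surrogate.

valid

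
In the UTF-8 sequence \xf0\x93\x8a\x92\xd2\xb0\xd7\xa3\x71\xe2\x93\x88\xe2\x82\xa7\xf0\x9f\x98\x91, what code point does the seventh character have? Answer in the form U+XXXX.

Offset 0: leading byte 0xF0 = 11110000 → 4-byte char #1 = F0 93 8A 92.
Offset 4: leading byte 0xD2 = 11010010 → 2-byte char #2 = D2 B0.
Offset 6: leading byte 0xD7 = 11010111 → 2-byte char #3 = D7 A3.
Offset 8: leading byte 0x71 = 01110001 → 1-byte char #4 = 71.
Offset 9: leading byte 0xE2 = 11100010 → 3-byte char #5 = E2 93 88.
Offset 12: leading byte 0xE2 = 11100010 → 3-byte char #6 = E2 82 A7.
Offset 15: leading byte 0xF0 = 11110000 → 4-byte char #7 = F0 9F 98 91.
Leading byte 0xF0 = 11110000 matches 11110xxx → 4-byte sequence.
Byte 1: 0xF0 = 11110000, payload 000 (3 bits).
Byte 2: 0x9F = 10011111 (10xxxxxx ✓), payload 011111.
Byte 3: 0x98 = 10011000 (10xxxxxx ✓), payload 011000.
Byte 4: 0x91 = 10010001 (10xxxxxx ✓), payload 010001.
Concatenate: 000011111011000010001 = 0x1F611 (21 bits → U+1F611).

U+1F611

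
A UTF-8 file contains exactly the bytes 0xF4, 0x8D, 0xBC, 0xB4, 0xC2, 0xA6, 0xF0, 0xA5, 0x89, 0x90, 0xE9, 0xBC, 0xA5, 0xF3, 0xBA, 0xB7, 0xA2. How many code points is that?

5

Byte at offset 0: 0xF4 = 11110100 → 4-byte char (#1). Advance 4.
Byte at offset 4: 0xC2 = 11000010 → 2-byte char (#2). Advance 2.
Byte at offset 6: 0xF0 = 11110000 → 4-byte char (#3). Advance 4.
Byte at offset 10: 0xE9 = 11101001 → 3-byte char (#4). Advance 3.
Byte at offset 13: 0xF3 = 11110011 → 4-byte char (#5). Advance 4.
Reached end at offset 17 after 5 code points.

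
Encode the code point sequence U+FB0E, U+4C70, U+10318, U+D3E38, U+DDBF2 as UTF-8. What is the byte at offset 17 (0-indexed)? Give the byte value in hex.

U+FB0E → 3-byte form EF AC 8E at offsets 0–2.
U+4C70 → 3-byte form E4 B1 B0 at offsets 3–5.
U+10318 → 4-byte form F0 90 8C 98 at offsets 6–9.
U+D3E38 → 4-byte form F3 93 B8 B8 at offsets 10–13.
U+DDBF2 → 4-byte form F3 9D AF B2 at offsets 14–17.
Offset 17 falls in char 5's range; it's byte 4 of F3 9D AF B2 = 0xB2.

0xB2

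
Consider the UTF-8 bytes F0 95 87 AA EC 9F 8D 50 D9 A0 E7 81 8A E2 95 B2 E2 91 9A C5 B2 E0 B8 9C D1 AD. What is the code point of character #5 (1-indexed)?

U+704A

Offset 0: leading byte 0xF0 = 11110000 → 4-byte char #1 = F0 95 87 AA.
Offset 4: leading byte 0xEC = 11101100 → 3-byte char #2 = EC 9F 8D.
Offset 7: leading byte 0x50 = 01010000 → 1-byte char #3 = 50.
Offset 8: leading byte 0xD9 = 11011001 → 2-byte char #4 = D9 A0.
Offset 10: leading byte 0xE7 = 11100111 → 3-byte char #5 = E7 81 8A.
Leading byte 0xE7 = 11100111 matches 1110xxxx → 3-byte sequence.
Byte 1: 0xE7 = 11100111, payload 0111 (4 bits).
Byte 2: 0x81 = 10000001 (10xxxxxx ✓), payload 000001.
Byte 3: 0x8A = 10001010 (10xxxxxx ✓), payload 001010.
Concatenate: 0111000001001010 = 0x704A (16 bits → U+704A).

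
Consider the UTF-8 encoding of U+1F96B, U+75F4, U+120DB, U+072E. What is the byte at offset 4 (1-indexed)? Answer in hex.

1-indexed offset 4 is 0-indexed offset 3.
U+1F96B → 4-byte form F0 9F A5 AB at offsets 0–3.
Offset 3 falls in char 1's range; it's byte 4 of F0 9F A5 AB = 0xAB.

0xAB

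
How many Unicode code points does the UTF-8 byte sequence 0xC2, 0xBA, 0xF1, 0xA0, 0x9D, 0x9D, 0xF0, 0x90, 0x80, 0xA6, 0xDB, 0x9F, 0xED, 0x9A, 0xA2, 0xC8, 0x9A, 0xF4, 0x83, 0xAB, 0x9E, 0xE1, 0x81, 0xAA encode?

8

Byte at offset 0: 0xC2 = 11000010 → 2-byte char (#1). Advance 2.
Byte at offset 2: 0xF1 = 11110001 → 4-byte char (#2). Advance 4.
Byte at offset 6: 0xF0 = 11110000 → 4-byte char (#3). Advance 4.
Byte at offset 10: 0xDB = 11011011 → 2-byte char (#4). Advance 2.
Byte at offset 12: 0xED = 11101101 → 3-byte char (#5). Advance 3.
Byte at offset 15: 0xC8 = 11001000 → 2-byte char (#6). Advance 2.
Byte at offset 17: 0xF4 = 11110100 → 4-byte char (#7). Advance 4.
Byte at offset 21: 0xE1 = 11100001 → 3-byte char (#8). Advance 3.
Reached end at offset 24 after 8 code points.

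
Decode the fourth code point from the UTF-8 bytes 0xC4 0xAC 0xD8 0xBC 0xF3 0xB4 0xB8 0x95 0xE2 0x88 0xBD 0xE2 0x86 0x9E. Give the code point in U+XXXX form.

Offset 0: leading byte 0xC4 = 11000100 → 2-byte char #1 = C4 AC.
Offset 2: leading byte 0xD8 = 11011000 → 2-byte char #2 = D8 BC.
Offset 4: leading byte 0xF3 = 11110011 → 4-byte char #3 = F3 B4 B8 95.
Offset 8: leading byte 0xE2 = 11100010 → 3-byte char #4 = E2 88 BD.
Leading byte 0xE2 = 11100010 matches 1110xxxx → 3-byte sequence.
Byte 1: 0xE2 = 11100010, payload 0010 (4 bits).
Byte 2: 0x88 = 10001000 (10xxxxxx ✓), payload 001000.
Byte 3: 0xBD = 10111101 (10xxxxxx ✓), payload 111101.
Concatenate: 0010001000111101 = 0x223D (16 bits → U+223D).

U+223D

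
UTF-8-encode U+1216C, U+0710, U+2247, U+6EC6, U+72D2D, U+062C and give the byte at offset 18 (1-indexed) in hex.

1-indexed offset 18 is 0-indexed offset 17.
U+1216C → 4-byte form F0 92 85 AC at offsets 0–3.
U+0710 → 2-byte form DC 90 at offsets 4–5.
U+2247 → 3-byte form E2 89 87 at offsets 6–8.
U+6EC6 → 3-byte form E6 BB 86 at offsets 9–11.
U+72D2D → 4-byte form F1 B2 B4 AD at offsets 12–15.
U+062C → 2-byte form D8 AC at offsets 16–17.
Offset 17 falls in char 6's range; it's byte 2 of D8 AC = 0xAC.

0xAC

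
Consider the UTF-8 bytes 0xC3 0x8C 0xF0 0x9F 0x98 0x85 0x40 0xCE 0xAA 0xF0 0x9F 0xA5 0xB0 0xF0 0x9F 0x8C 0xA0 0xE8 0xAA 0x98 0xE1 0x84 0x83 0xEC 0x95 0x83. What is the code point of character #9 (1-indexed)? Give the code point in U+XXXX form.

U+C543

Offset 0: leading byte 0xC3 = 11000011 → 2-byte char #1 = C3 8C.
Offset 2: leading byte 0xF0 = 11110000 → 4-byte char #2 = F0 9F 98 85.
Offset 6: leading byte 0x40 = 01000000 → 1-byte char #3 = 40.
Offset 7: leading byte 0xCE = 11001110 → 2-byte char #4 = CE AA.
Offset 9: leading byte 0xF0 = 11110000 → 4-byte char #5 = F0 9F A5 B0.
Offset 13: leading byte 0xF0 = 11110000 → 4-byte char #6 = F0 9F 8C A0.
Offset 17: leading byte 0xE8 = 11101000 → 3-byte char #7 = E8 AA 98.
Offset 20: leading byte 0xE1 = 11100001 → 3-byte char #8 = E1 84 83.
Offset 23: leading byte 0xEC = 11101100 → 3-byte char #9 = EC 95 83.
Leading byte 0xEC = 11101100 matches 1110xxxx → 3-byte sequence.
Byte 1: 0xEC = 11101100, payload 1100 (4 bits).
Byte 2: 0x95 = 10010101 (10xxxxxx ✓), payload 010101.
Byte 3: 0x83 = 10000011 (10xxxxxx ✓), payload 000011.
Concatenate: 1100010101000011 = 0xC543 (16 bits → U+C543).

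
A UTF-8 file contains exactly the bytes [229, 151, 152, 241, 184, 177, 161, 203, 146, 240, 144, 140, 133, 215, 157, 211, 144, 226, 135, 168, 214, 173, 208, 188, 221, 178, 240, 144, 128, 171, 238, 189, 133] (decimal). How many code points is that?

12

Byte at offset 0: 0xE5 = 11100101 → 3-byte char (#1). Advance 3.
Byte at offset 3: 0xF1 = 11110001 → 4-byte char (#2). Advance 4.
Byte at offset 7: 0xCB = 11001011 → 2-byte char (#3). Advance 2.
Byte at offset 9: 0xF0 = 11110000 → 4-byte char (#4). Advance 4.
Byte at offset 13: 0xD7 = 11010111 → 2-byte char (#5). Advance 2.
Byte at offset 15: 0xD3 = 11010011 → 2-byte char (#6). Advance 2.
Byte at offset 17: 0xE2 = 11100010 → 3-byte char (#7). Advance 3.
Byte at offset 20: 0xD6 = 11010110 → 2-byte char (#8). Advance 2.
Byte at offset 22: 0xD0 = 11010000 → 2-byte char (#9). Advance 2.
Byte at offset 24: 0xDD = 11011101 → 2-byte char (#10). Advance 2.
Byte at offset 26: 0xF0 = 11110000 → 4-byte char (#11). Advance 4.
Byte at offset 30: 0xEE = 11101110 → 3-byte char (#12). Advance 3.
Reached end at offset 33 after 12 code points.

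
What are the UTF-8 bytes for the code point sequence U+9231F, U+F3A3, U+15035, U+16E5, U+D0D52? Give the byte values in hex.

U+9231F: 4-byte form → F2 92 8C 9F.
U+F3A3: 3-byte form → EF 8E A3.
U+15035: 4-byte form → F0 95 80 B5.
U+16E5: 3-byte form → E1 9B A5.
U+D0D52: 4-byte form → F3 90 B5 92.
Concatenated (18 bytes): F2 92 8C 9F EF 8E A3 F0 95 80 B5 E1 9B A5 F3 90 B5 92.

F2 92 8C 9F EF 8E A3 F0 95 80 B5 E1 9B A5 F3 90 B5 92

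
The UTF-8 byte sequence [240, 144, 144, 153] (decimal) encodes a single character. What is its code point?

U+10419

Leading byte 0xF0 = 11110000 matches 11110xxx → 4-byte sequence.
Byte 1: 0xF0 = 11110000, payload 000 (3 bits).
Byte 2: 0x90 = 10010000 (10xxxxxx ✓), payload 010000.
Byte 3: 0x90 = 10010000 (10xxxxxx ✓), payload 010000.
Byte 4: 0x99 = 10011001 (10xxxxxx ✓), payload 011001.
Concatenate: 000010000010000011001 = 0x10419 (21 bits → U+10419).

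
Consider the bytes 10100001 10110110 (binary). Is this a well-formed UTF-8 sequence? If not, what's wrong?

Byte 0xA1 = 10100001 has the form 10xxxxxx — a continuation byte — but there is no preceding leading byte.

invalid (continuation byte with no leading byte)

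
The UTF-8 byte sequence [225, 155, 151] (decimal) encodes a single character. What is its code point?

Leading byte 0xE1 = 11100001 matches 1110xxxx → 3-byte sequence.
Byte 1: 0xE1 = 11100001, payload 0001 (4 bits).
Byte 2: 0x9B = 10011011 (10xxxxxx ✓), payload 011011.
Byte 3: 0x97 = 10010111 (10xxxxxx ✓), payload 010111.
Concatenate: 0001011011010111 = 0x16D7 (16 bits → U+16D7).

U+16D7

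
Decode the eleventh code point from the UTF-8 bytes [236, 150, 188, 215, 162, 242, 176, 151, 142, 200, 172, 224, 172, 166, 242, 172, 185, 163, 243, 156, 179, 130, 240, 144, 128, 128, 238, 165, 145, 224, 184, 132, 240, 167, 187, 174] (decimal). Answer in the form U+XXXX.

U+27EEE

Offset 0: leading byte 0xEC = 11101100 → 3-byte char #1 = EC 96 BC.
Offset 3: leading byte 0xD7 = 11010111 → 2-byte char #2 = D7 A2.
Offset 5: leading byte 0xF2 = 11110010 → 4-byte char #3 = F2 B0 97 8E.
Offset 9: leading byte 0xC8 = 11001000 → 2-byte char #4 = C8 AC.
Offset 11: leading byte 0xE0 = 11100000 → 3-byte char #5 = E0 AC A6.
Offset 14: leading byte 0xF2 = 11110010 → 4-byte char #6 = F2 AC B9 A3.
Offset 18: leading byte 0xF3 = 11110011 → 4-byte char #7 = F3 9C B3 82.
Offset 22: leading byte 0xF0 = 11110000 → 4-byte char #8 = F0 90 80 80.
Offset 26: leading byte 0xEE = 11101110 → 3-byte char #9 = EE A5 91.
Offset 29: leading byte 0xE0 = 11100000 → 3-byte char #10 = E0 B8 84.
Offset 32: leading byte 0xF0 = 11110000 → 4-byte char #11 = F0 A7 BB AE.
Leading byte 0xF0 = 11110000 matches 11110xxx → 4-byte sequence.
Byte 1: 0xF0 = 11110000, payload 000 (3 bits).
Byte 2: 0xA7 = 10100111 (10xxxxxx ✓), payload 100111.
Byte 3: 0xBB = 10111011 (10xxxxxx ✓), payload 111011.
Byte 4: 0xAE = 10101110 (10xxxxxx ✓), payload 101110.
Concatenate: 000100111111011101110 = 0x27EEE (21 bits → U+27EEE).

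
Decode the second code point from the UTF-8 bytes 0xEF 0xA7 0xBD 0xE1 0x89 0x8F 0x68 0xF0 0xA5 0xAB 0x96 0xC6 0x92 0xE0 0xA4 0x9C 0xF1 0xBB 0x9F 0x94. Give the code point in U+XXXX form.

U+124F

Offset 0: leading byte 0xEF = 11101111 → 3-byte char #1 = EF A7 BD.
Offset 3: leading byte 0xE1 = 11100001 → 3-byte char #2 = E1 89 8F.
Leading byte 0xE1 = 11100001 matches 1110xxxx → 3-byte sequence.
Byte 1: 0xE1 = 11100001, payload 0001 (4 bits).
Byte 2: 0x89 = 10001001 (10xxxxxx ✓), payload 001001.
Byte 3: 0x8F = 10001111 (10xxxxxx ✓), payload 001111.
Concatenate: 0001001001001111 = 0x124F (16 bits → U+124F).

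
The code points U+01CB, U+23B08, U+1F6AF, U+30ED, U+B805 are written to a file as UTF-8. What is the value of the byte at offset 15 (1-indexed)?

0xA0

1-indexed offset 15 is 0-indexed offset 14.
U+01CB → 2-byte form C7 8B at offsets 0–1.
U+23B08 → 4-byte form F0 A3 AC 88 at offsets 2–5.
U+1F6AF → 4-byte form F0 9F 9A AF at offsets 6–9.
U+30ED → 3-byte form E3 83 AD at offsets 10–12.
U+B805 → 3-byte form EB A0 85 at offsets 13–15.
Offset 14 falls in char 5's range; it's byte 2 of EB A0 85 = 0xA0.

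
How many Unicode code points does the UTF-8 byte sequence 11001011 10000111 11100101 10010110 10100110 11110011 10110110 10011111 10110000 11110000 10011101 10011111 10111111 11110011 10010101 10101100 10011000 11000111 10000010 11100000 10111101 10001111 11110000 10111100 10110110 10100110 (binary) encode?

8

Byte at offset 0: 0xCB = 11001011 → 2-byte char (#1). Advance 2.
Byte at offset 2: 0xE5 = 11100101 → 3-byte char (#2). Advance 3.
Byte at offset 5: 0xF3 = 11110011 → 4-byte char (#3). Advance 4.
Byte at offset 9: 0xF0 = 11110000 → 4-byte char (#4). Advance 4.
Byte at offset 13: 0xF3 = 11110011 → 4-byte char (#5). Advance 4.
Byte at offset 17: 0xC7 = 11000111 → 2-byte char (#6). Advance 2.
Byte at offset 19: 0xE0 = 11100000 → 3-byte char (#7). Advance 3.
Byte at offset 22: 0xF0 = 11110000 → 4-byte char (#8). Advance 4.
Reached end at offset 26 after 8 code points.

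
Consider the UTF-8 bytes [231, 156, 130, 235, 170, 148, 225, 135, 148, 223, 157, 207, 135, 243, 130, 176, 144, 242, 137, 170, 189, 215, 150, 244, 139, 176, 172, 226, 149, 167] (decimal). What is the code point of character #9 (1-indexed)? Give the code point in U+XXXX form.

U+10BC2C

Offset 0: leading byte 0xE7 = 11100111 → 3-byte char #1 = E7 9C 82.
Offset 3: leading byte 0xEB = 11101011 → 3-byte char #2 = EB AA 94.
Offset 6: leading byte 0xE1 = 11100001 → 3-byte char #3 = E1 87 94.
Offset 9: leading byte 0xDF = 11011111 → 2-byte char #4 = DF 9D.
Offset 11: leading byte 0xCF = 11001111 → 2-byte char #5 = CF 87.
Offset 13: leading byte 0xF3 = 11110011 → 4-byte char #6 = F3 82 B0 90.
Offset 17: leading byte 0xF2 = 11110010 → 4-byte char #7 = F2 89 AA BD.
Offset 21: leading byte 0xD7 = 11010111 → 2-byte char #8 = D7 96.
Offset 23: leading byte 0xF4 = 11110100 → 4-byte char #9 = F4 8B B0 AC.
Leading byte 0xF4 = 11110100 matches 11110xxx → 4-byte sequence.
Byte 1: 0xF4 = 11110100, payload 100 (3 bits).
Byte 2: 0x8B = 10001011 (10xxxxxx ✓), payload 001011.
Byte 3: 0xB0 = 10110000 (10xxxxxx ✓), payload 110000.
Byte 4: 0xAC = 10101100 (10xxxxxx ✓), payload 101100.
Concatenate: 100001011110000101100 = 0x10BC2C (21 bits → U+10BC2C).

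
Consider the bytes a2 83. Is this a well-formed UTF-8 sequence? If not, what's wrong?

Byte 0xA2 = 10100010 has the form 10xxxxxx — a continuation byte — but there is no preceding leading byte.

invalid (continuation byte with no leading byte)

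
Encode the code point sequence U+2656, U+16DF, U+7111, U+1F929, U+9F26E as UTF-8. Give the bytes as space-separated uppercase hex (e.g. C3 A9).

U+2656: 3-byte form → E2 99 96.
U+16DF: 3-byte form → E1 9B 9F.
U+7111: 3-byte form → E7 84 91.
U+1F929: 4-byte form → F0 9F A4 A9.
U+9F26E: 4-byte form → F2 9F 89 AE.
Concatenated (17 bytes): E2 99 96 E1 9B 9F E7 84 91 F0 9F A4 A9 F2 9F 89 AE.

E2 99 96 E1 9B 9F E7 84 91 F0 9F A4 A9 F2 9F 89 AE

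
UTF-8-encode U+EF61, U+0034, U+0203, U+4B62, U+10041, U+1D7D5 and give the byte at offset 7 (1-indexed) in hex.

1-indexed offset 7 is 0-indexed offset 6.
U+EF61 → 3-byte form EE BD A1 at offsets 0–2.
U+0034 → 1-byte form 34 at offsets 3–3.
U+0203 → 2-byte form C8 83 at offsets 4–5.
U+4B62 → 3-byte form E4 AD A2 at offsets 6–8.
Offset 6 falls in char 4's range; it's byte 1 of E4 AD A2 = 0xE4.

0xE4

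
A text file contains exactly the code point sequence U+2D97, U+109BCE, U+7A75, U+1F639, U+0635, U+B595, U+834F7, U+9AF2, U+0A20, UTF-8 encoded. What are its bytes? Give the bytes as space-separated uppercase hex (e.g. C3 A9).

U+2D97: 3-byte form → E2 B6 97.
U+109BCE: 4-byte form → F4 89 AF 8E.
U+7A75: 3-byte form → E7 A9 B5.
U+1F639: 4-byte form → F0 9F 98 B9.
U+0635: 2-byte form → D8 B5.
U+B595: 3-byte form → EB 96 95.
U+834F7: 4-byte form → F2 83 93 B7.
U+9AF2: 3-byte form → E9 AB B2.
U+0A20: 3-byte form → E0 A8 A0.
Concatenated (29 bytes): E2 B6 97 F4 89 AF 8E E7 A9 B5 F0 9F 98 B9 D8 B5 EB 96 95 F2 83 93 B7 E9 AB B2 E0 A8 A0.

E2 B6 97 F4 89 AF 8E E7 A9 B5 F0 9F 98 B9 D8 B5 EB 96 95 F2 83 93 B7 E9 AB B2 E0 A8 A0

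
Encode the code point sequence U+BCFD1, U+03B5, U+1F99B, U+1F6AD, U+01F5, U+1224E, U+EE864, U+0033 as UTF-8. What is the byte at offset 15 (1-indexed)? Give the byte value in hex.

1-indexed offset 15 is 0-indexed offset 14.
U+BCFD1 → 4-byte form F2 BC BF 91 at offsets 0–3.
U+03B5 → 2-byte form CE B5 at offsets 4–5.
U+1F99B → 4-byte form F0 9F A6 9B at offsets 6–9.
U+1F6AD → 4-byte form F0 9F 9A AD at offsets 10–13.
U+01F5 → 2-byte form C7 B5 at offsets 14–15.
Offset 14 falls in char 5's range; it's byte 1 of C7 B5 = 0xC7.

0xC7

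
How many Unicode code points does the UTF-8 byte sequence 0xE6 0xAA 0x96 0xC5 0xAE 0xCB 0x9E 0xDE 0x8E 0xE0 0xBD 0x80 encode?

5

Byte at offset 0: 0xE6 = 11100110 → 3-byte char (#1). Advance 3.
Byte at offset 3: 0xC5 = 11000101 → 2-byte char (#2). Advance 2.
Byte at offset 5: 0xCB = 11001011 → 2-byte char (#3). Advance 2.
Byte at offset 7: 0xDE = 11011110 → 2-byte char (#4). Advance 2.
Byte at offset 9: 0xE0 = 11100000 → 3-byte char (#5). Advance 3.
Reached end at offset 12 after 5 code points.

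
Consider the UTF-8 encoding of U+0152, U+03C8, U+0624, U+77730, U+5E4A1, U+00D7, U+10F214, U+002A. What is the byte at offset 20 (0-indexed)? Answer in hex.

U+0152 → 2-byte form C5 92 at offsets 0–1.
U+03C8 → 2-byte form CF 88 at offsets 2–3.
U+0624 → 2-byte form D8 A4 at offsets 4–5.
U+77730 → 4-byte form F1 B7 9C B0 at offsets 6–9.
U+5E4A1 → 4-byte form F1 9E 92 A1 at offsets 10–13.
U+00D7 → 2-byte form C3 97 at offsets 14–15.
U+10F214 → 4-byte form F4 8F 88 94 at offsets 16–19.
U+002A → 1-byte form 2A at offsets 20–20.
Offset 20 falls in char 8's range; it's byte 1 of 2A = 0x2A.

0x2A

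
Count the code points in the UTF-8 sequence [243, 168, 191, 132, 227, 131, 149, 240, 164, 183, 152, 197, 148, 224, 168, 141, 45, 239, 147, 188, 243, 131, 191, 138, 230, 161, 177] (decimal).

9

Byte at offset 0: 0xF3 = 11110011 → 4-byte char (#1). Advance 4.
Byte at offset 4: 0xE3 = 11100011 → 3-byte char (#2). Advance 3.
Byte at offset 7: 0xF0 = 11110000 → 4-byte char (#3). Advance 4.
Byte at offset 11: 0xC5 = 11000101 → 2-byte char (#4). Advance 2.
Byte at offset 13: 0xE0 = 11100000 → 3-byte char (#5). Advance 3.
Byte at offset 16: 0x2D = 00101101 → 1-byte char (#6). Advance 1.
Byte at offset 17: 0xEF = 11101111 → 3-byte char (#7). Advance 3.
Byte at offset 20: 0xF3 = 11110011 → 4-byte char (#8). Advance 4.
Byte at offset 24: 0xE6 = 11100110 → 3-byte char (#9). Advance 3.
Reached end at offset 27 after 9 code points.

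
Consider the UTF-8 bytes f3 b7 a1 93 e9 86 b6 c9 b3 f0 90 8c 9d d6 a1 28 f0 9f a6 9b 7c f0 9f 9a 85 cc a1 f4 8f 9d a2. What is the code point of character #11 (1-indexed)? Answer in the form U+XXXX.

Offset 0: leading byte 0xF3 = 11110011 → 4-byte char #1 = F3 B7 A1 93.
Offset 4: leading byte 0xE9 = 11101001 → 3-byte char #2 = E9 86 B6.
Offset 7: leading byte 0xC9 = 11001001 → 2-byte char #3 = C9 B3.
Offset 9: leading byte 0xF0 = 11110000 → 4-byte char #4 = F0 90 8C 9D.
Offset 13: leading byte 0xD6 = 11010110 → 2-byte char #5 = D6 A1.
Offset 15: leading byte 0x28 = 00101000 → 1-byte char #6 = 28.
Offset 16: leading byte 0xF0 = 11110000 → 4-byte char #7 = F0 9F A6 9B.
Offset 20: leading byte 0x7C = 01111100 → 1-byte char #8 = 7C.
Offset 21: leading byte 0xF0 = 11110000 → 4-byte char #9 = F0 9F 9A 85.
Offset 25: leading byte 0xCC = 11001100 → 2-byte char #10 = CC A1.
Offset 27: leading byte 0xF4 = 11110100 → 4-byte char #11 = F4 8F 9D A2.
Leading byte 0xF4 = 11110100 matches 11110xxx → 4-byte sequence.
Byte 1: 0xF4 = 11110100, payload 100 (3 bits).
Byte 2: 0x8F = 10001111 (10xxxxxx ✓), payload 001111.
Byte 3: 0x9D = 10011101 (10xxxxxx ✓), payload 011101.
Byte 4: 0xA2 = 10100010 (10xxxxxx ✓), payload 100010.
Concatenate: 100001111011101100010 = 0x10F762 (21 bits → U+10F762).

U+10F762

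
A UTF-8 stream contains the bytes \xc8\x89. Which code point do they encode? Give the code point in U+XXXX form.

Leading byte 0xC8 = 11001000 matches 110xxxxx → 2-byte sequence.
Byte 1: 0xC8 = 11001000, payload 01000 (5 bits).
Byte 2: 0x89 = 10001001 (10xxxxxx ✓), payload 001001.
Concatenate: 01000001001 = 0x209 (11 bits → U+0209).

U+0209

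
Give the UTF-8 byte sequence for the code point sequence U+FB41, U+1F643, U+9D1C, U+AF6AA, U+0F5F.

U+FB41: 3-byte form → EF AD 81.
U+1F643: 4-byte form → F0 9F 99 83.
U+9D1C: 3-byte form → E9 B4 9C.
U+AF6AA: 4-byte form → F2 AF 9A AA.
U+0F5F: 3-byte form → E0 BD 9F.
Concatenated (17 bytes): EF AD 81 F0 9F 99 83 E9 B4 9C F2 AF 9A AA E0 BD 9F.

EF AD 81 F0 9F 99 83 E9 B4 9C F2 AF 9A AA E0 BD 9F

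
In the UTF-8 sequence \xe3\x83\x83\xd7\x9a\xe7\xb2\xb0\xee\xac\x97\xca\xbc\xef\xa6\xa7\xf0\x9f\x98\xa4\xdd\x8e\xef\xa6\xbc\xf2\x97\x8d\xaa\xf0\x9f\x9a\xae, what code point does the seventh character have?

U+1F624

Offset 0: leading byte 0xE3 = 11100011 → 3-byte char #1 = E3 83 83.
Offset 3: leading byte 0xD7 = 11010111 → 2-byte char #2 = D7 9A.
Offset 5: leading byte 0xE7 = 11100111 → 3-byte char #3 = E7 B2 B0.
Offset 8: leading byte 0xEE = 11101110 → 3-byte char #4 = EE AC 97.
Offset 11: leading byte 0xCA = 11001010 → 2-byte char #5 = CA BC.
Offset 13: leading byte 0xEF = 11101111 → 3-byte char #6 = EF A6 A7.
Offset 16: leading byte 0xF0 = 11110000 → 4-byte char #7 = F0 9F 98 A4.
Leading byte 0xF0 = 11110000 matches 11110xxx → 4-byte sequence.
Byte 1: 0xF0 = 11110000, payload 000 (3 bits).
Byte 2: 0x9F = 10011111 (10xxxxxx ✓), payload 011111.
Byte 3: 0x98 = 10011000 (10xxxxxx ✓), payload 011000.
Byte 4: 0xA4 = 10100100 (10xxxxxx ✓), payload 100100.
Concatenate: 000011111011000100100 = 0x1F624 (21 bits → U+1F624).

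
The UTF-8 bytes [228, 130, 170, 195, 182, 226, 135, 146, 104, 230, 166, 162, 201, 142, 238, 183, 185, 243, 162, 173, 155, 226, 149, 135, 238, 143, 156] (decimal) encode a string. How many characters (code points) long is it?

Byte at offset 0: 0xE4 = 11100100 → 3-byte char (#1). Advance 3.
Byte at offset 3: 0xC3 = 11000011 → 2-byte char (#2). Advance 2.
Byte at offset 5: 0xE2 = 11100010 → 3-byte char (#3). Advance 3.
Byte at offset 8: 0x68 = 01101000 → 1-byte char (#4). Advance 1.
Byte at offset 9: 0xE6 = 11100110 → 3-byte char (#5). Advance 3.
Byte at offset 12: 0xC9 = 11001001 → 2-byte char (#6). Advance 2.
Byte at offset 14: 0xEE = 11101110 → 3-byte char (#7). Advance 3.
Byte at offset 17: 0xF3 = 11110011 → 4-byte char (#8). Advance 4.
Byte at offset 21: 0xE2 = 11100010 → 3-byte char (#9). Advance 3.
Byte at offset 24: 0xEE = 11101110 → 3-byte char (#10). Advance 3.
Reached end at offset 27 after 10 code points.

10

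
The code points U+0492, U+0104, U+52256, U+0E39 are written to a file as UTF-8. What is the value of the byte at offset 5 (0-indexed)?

U+0492 → 2-byte form D2 92 at offsets 0–1.
U+0104 → 2-byte form C4 84 at offsets 2–3.
U+52256 → 4-byte form F1 92 89 96 at offsets 4–7.
Offset 5 falls in char 3's range; it's byte 2 of F1 92 89 96 = 0x92.

0x92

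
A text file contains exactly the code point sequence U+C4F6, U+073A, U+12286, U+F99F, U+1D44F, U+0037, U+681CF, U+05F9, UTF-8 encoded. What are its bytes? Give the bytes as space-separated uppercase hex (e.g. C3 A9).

EC 93 B6 DC BA F0 92 8A 86 EF A6 9F F0 9D 91 8F 37 F1 A8 87 8F D7 B9

U+C4F6: 3-byte form → EC 93 B6.
U+073A: 2-byte form → DC BA.
U+12286: 4-byte form → F0 92 8A 86.
U+F99F: 3-byte form → EF A6 9F.
U+1D44F: 4-byte form → F0 9D 91 8F.
U+0037: 1-byte form → 37.
U+681CF: 4-byte form → F1 A8 87 8F.
U+05F9: 2-byte form → D7 B9.
Concatenated (23 bytes): EC 93 B6 DC BA F0 92 8A 86 EF A6 9F F0 9D 91 8F 37 F1 A8 87 8F D7 B9.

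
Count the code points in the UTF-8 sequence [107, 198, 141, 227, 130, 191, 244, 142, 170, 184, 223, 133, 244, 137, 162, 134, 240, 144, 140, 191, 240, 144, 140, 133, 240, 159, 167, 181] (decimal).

Byte at offset 0: 0x6B = 01101011 → 1-byte char (#1). Advance 1.
Byte at offset 1: 0xC6 = 11000110 → 2-byte char (#2). Advance 2.
Byte at offset 3: 0xE3 = 11100011 → 3-byte char (#3). Advance 3.
Byte at offset 6: 0xF4 = 11110100 → 4-byte char (#4). Advance 4.
Byte at offset 10: 0xDF = 11011111 → 2-byte char (#5). Advance 2.
Byte at offset 12: 0xF4 = 11110100 → 4-byte char (#6). Advance 4.
Byte at offset 16: 0xF0 = 11110000 → 4-byte char (#7). Advance 4.
Byte at offset 20: 0xF0 = 11110000 → 4-byte char (#8). Advance 4.
Byte at offset 24: 0xF0 = 11110000 → 4-byte char (#9). Advance 4.
Reached end at offset 28 after 9 code points.

9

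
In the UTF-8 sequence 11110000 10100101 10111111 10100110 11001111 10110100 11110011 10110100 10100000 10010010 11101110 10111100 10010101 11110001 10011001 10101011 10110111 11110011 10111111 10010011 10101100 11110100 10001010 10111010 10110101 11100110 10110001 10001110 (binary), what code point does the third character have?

Offset 0: leading byte 0xF0 = 11110000 → 4-byte char #1 = F0 A5 BF A6.
Offset 4: leading byte 0xCF = 11001111 → 2-byte char #2 = CF B4.
Offset 6: leading byte 0xF3 = 11110011 → 4-byte char #3 = F3 B4 A0 92.
Leading byte 0xF3 = 11110011 matches 11110xxx → 4-byte sequence.
Byte 1: 0xF3 = 11110011, payload 011 (3 bits).
Byte 2: 0xB4 = 10110100 (10xxxxxx ✓), payload 110100.
Byte 3: 0xA0 = 10100000 (10xxxxxx ✓), payload 100000.
Byte 4: 0x92 = 10010010 (10xxxxxx ✓), payload 010010.
Concatenate: 011110100100000010010 = 0xF4812 (21 bits → U+F4812).

U+F4812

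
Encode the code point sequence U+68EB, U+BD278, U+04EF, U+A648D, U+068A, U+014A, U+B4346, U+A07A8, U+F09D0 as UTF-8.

E6 A3 AB F2 BD 89 B8 D3 AF F2 A6 92 8D DA 8A C5 8A F2 B4 8D 86 F2 A0 9E A8 F3 B0 A7 90

U+68EB: 3-byte form → E6 A3 AB.
U+BD278: 4-byte form → F2 BD 89 B8.
U+04EF: 2-byte form → D3 AF.
U+A648D: 4-byte form → F2 A6 92 8D.
U+068A: 2-byte form → DA 8A.
U+014A: 2-byte form → C5 8A.
U+B4346: 4-byte form → F2 B4 8D 86.
U+A07A8: 4-byte form → F2 A0 9E A8.
U+F09D0: 4-byte form → F3 B0 A7 90.
Concatenated (29 bytes): E6 A3 AB F2 BD 89 B8 D3 AF F2 A6 92 8D DA 8A C5 8A F2 B4 8D 86 F2 A0 9E A8 F3 B0 A7 90.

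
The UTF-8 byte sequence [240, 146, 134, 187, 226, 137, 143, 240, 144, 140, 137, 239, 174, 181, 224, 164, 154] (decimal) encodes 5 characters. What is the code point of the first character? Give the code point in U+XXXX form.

Offset 0: leading byte 0xF0 = 11110000 → 4-byte char #1 = F0 92 86 BB.
Leading byte 0xF0 = 11110000 matches 11110xxx → 4-byte sequence.
Byte 1: 0xF0 = 11110000, payload 000 (3 bits).
Byte 2: 0x92 = 10010010 (10xxxxxx ✓), payload 010010.
Byte 3: 0x86 = 10000110 (10xxxxxx ✓), payload 000110.
Byte 4: 0xBB = 10111011 (10xxxxxx ✓), payload 111011.
Concatenate: 000010010000110111011 = 0x121BB (21 bits → U+121BB).

U+121BB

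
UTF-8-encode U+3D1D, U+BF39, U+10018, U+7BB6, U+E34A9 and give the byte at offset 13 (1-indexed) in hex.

1-indexed offset 13 is 0-indexed offset 12.
U+3D1D → 3-byte form E3 B4 9D at offsets 0–2.
U+BF39 → 3-byte form EB BC B9 at offsets 3–5.
U+10018 → 4-byte form F0 90 80 98 at offsets 6–9.
U+7BB6 → 3-byte form E7 AE B6 at offsets 10–12.
Offset 12 falls in char 4's range; it's byte 3 of E7 AE B6 = 0xB6.

0xB6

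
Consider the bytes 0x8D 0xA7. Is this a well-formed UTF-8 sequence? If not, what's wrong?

Byte 0x8D = 10001101 has the form 10xxxxxx — a continuation byte — but there is no preceding leading byte.

invalid (continuation byte with no leading byte)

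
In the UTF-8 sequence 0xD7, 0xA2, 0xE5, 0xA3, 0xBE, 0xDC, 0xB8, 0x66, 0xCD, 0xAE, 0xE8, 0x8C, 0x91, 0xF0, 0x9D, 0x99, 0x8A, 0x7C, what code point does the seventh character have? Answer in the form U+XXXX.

U+1D64A

Offset 0: leading byte 0xD7 = 11010111 → 2-byte char #1 = D7 A2.
Offset 2: leading byte 0xE5 = 11100101 → 3-byte char #2 = E5 A3 BE.
Offset 5: leading byte 0xDC = 11011100 → 2-byte char #3 = DC B8.
Offset 7: leading byte 0x66 = 01100110 → 1-byte char #4 = 66.
Offset 8: leading byte 0xCD = 11001101 → 2-byte char #5 = CD AE.
Offset 10: leading byte 0xE8 = 11101000 → 3-byte char #6 = E8 8C 91.
Offset 13: leading byte 0xF0 = 11110000 → 4-byte char #7 = F0 9D 99 8A.
Leading byte 0xF0 = 11110000 matches 11110xxx → 4-byte sequence.
Byte 1: 0xF0 = 11110000, payload 000 (3 bits).
Byte 2: 0x9D = 10011101 (10xxxxxx ✓), payload 011101.
Byte 3: 0x99 = 10011001 (10xxxxxx ✓), payload 011001.
Byte 4: 0x8A = 10001010 (10xxxxxx ✓), payload 001010.
Concatenate: 000011101011001001010 = 0x1D64A (21 bits → U+1D64A).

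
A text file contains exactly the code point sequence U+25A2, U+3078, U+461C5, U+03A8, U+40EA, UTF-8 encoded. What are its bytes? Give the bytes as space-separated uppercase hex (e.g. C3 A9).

E2 96 A2 E3 81 B8 F1 86 87 85 CE A8 E4 83 AA

U+25A2: 3-byte form → E2 96 A2.
U+3078: 3-byte form → E3 81 B8.
U+461C5: 4-byte form → F1 86 87 85.
U+03A8: 2-byte form → CE A8.
U+40EA: 3-byte form → E4 83 AA.
Concatenated (15 bytes): E2 96 A2 E3 81 B8 F1 86 87 85 CE A8 E4 83 AA.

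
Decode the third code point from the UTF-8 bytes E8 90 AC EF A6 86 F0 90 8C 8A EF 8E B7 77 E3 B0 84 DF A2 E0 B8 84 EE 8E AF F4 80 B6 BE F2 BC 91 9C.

Offset 0: leading byte 0xE8 = 11101000 → 3-byte char #1 = E8 90 AC.
Offset 3: leading byte 0xEF = 11101111 → 3-byte char #2 = EF A6 86.
Offset 6: leading byte 0xF0 = 11110000 → 4-byte char #3 = F0 90 8C 8A.
Leading byte 0xF0 = 11110000 matches 11110xxx → 4-byte sequence.
Byte 1: 0xF0 = 11110000, payload 000 (3 bits).
Byte 2: 0x90 = 10010000 (10xxxxxx ✓), payload 010000.
Byte 3: 0x8C = 10001100 (10xxxxxx ✓), payload 001100.
Byte 4: 0x8A = 10001010 (10xxxxxx ✓), payload 001010.
Concatenate: 000010000001100001010 = 0x1030A (21 bits → U+1030A).

U+1030A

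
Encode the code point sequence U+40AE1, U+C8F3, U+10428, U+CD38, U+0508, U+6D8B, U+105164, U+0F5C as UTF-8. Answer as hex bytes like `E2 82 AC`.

U+40AE1: 4-byte form → F1 80 AB A1.
U+C8F3: 3-byte form → EC A3 B3.
U+10428: 4-byte form → F0 90 90 A8.
U+CD38: 3-byte form → EC B4 B8.
U+0508: 2-byte form → D4 88.
U+6D8B: 3-byte form → E6 B6 8B.
U+105164: 4-byte form → F4 85 85 A4.
U+0F5C: 3-byte form → E0 BD 9C.
Concatenated (26 bytes): F1 80 AB A1 EC A3 B3 F0 90 90 A8 EC B4 B8 D4 88 E6 B6 8B F4 85 85 A4 E0 BD 9C.

F1 80 AB A1 EC A3 B3 F0 90 90 A8 EC B4 B8 D4 88 E6 B6 8B F4 85 85 A4 E0 BD 9C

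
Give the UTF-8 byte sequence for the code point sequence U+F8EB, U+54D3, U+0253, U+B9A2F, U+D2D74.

EF A3 AB E5 93 93 C9 93 F2 B9 A8 AF F3 92 B5 B4

U+F8EB: 3-byte form → EF A3 AB.
U+54D3: 3-byte form → E5 93 93.
U+0253: 2-byte form → C9 93.
U+B9A2F: 4-byte form → F2 B9 A8 AF.
U+D2D74: 4-byte form → F3 92 B5 B4.
Concatenated (16 bytes): EF A3 AB E5 93 93 C9 93 F2 B9 A8 AF F3 92 B5 B4.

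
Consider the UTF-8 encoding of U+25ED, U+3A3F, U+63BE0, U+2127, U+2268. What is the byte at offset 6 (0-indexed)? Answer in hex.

U+25ED → 3-byte form E2 97 AD at offsets 0–2.
U+3A3F → 3-byte form E3 A8 BF at offsets 3–5.
U+63BE0 → 4-byte form F1 A3 AF A0 at offsets 6–9.
Offset 6 falls in char 3's range; it's byte 1 of F1 A3 AF A0 = 0xF1.

0xF1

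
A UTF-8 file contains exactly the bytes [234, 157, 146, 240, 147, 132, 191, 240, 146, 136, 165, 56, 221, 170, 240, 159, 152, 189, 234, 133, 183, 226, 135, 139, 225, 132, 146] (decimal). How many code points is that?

Byte at offset 0: 0xEA = 11101010 → 3-byte char (#1). Advance 3.
Byte at offset 3: 0xF0 = 11110000 → 4-byte char (#2). Advance 4.
Byte at offset 7: 0xF0 = 11110000 → 4-byte char (#3). Advance 4.
Byte at offset 11: 0x38 = 00111000 → 1-byte char (#4). Advance 1.
Byte at offset 12: 0xDD = 11011101 → 2-byte char (#5). Advance 2.
Byte at offset 14: 0xF0 = 11110000 → 4-byte char (#6). Advance 4.
Byte at offset 18: 0xEA = 11101010 → 3-byte char (#7). Advance 3.
Byte at offset 21: 0xE2 = 11100010 → 3-byte char (#8). Advance 3.
Byte at offset 24: 0xE1 = 11100001 → 3-byte char (#9). Advance 3.
Reached end at offset 27 after 9 code points.

9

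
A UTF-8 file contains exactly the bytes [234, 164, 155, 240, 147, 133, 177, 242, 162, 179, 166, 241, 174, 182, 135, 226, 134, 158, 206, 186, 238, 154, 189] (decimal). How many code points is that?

Byte at offset 0: 0xEA = 11101010 → 3-byte char (#1). Advance 3.
Byte at offset 3: 0xF0 = 11110000 → 4-byte char (#2). Advance 4.
Byte at offset 7: 0xF2 = 11110010 → 4-byte char (#3). Advance 4.
Byte at offset 11: 0xF1 = 11110001 → 4-byte char (#4). Advance 4.
Byte at offset 15: 0xE2 = 11100010 → 3-byte char (#5). Advance 3.
Byte at offset 18: 0xCE = 11001110 → 2-byte char (#6). Advance 2.
Byte at offset 20: 0xEE = 11101110 → 3-byte char (#7). Advance 3.
Reached end at offset 23 after 7 code points.

7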